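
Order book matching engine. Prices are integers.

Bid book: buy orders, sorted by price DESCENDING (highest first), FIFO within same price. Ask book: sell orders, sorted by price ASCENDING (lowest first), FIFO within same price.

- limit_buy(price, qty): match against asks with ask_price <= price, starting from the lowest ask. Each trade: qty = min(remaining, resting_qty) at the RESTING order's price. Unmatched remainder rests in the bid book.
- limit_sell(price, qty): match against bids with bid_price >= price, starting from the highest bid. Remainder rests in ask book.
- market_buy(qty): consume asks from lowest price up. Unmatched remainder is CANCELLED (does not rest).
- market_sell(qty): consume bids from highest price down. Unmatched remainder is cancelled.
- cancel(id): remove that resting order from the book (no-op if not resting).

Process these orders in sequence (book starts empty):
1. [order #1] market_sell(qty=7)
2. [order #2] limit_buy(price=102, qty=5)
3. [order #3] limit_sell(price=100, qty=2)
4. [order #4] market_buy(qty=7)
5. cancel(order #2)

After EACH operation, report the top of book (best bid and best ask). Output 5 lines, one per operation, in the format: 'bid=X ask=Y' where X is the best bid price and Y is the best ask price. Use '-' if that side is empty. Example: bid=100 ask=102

Answer: bid=- ask=-
bid=102 ask=-
bid=102 ask=-
bid=102 ask=-
bid=- ask=-

Derivation:
After op 1 [order #1] market_sell(qty=7): fills=none; bids=[-] asks=[-]
After op 2 [order #2] limit_buy(price=102, qty=5): fills=none; bids=[#2:5@102] asks=[-]
After op 3 [order #3] limit_sell(price=100, qty=2): fills=#2x#3:2@102; bids=[#2:3@102] asks=[-]
After op 4 [order #4] market_buy(qty=7): fills=none; bids=[#2:3@102] asks=[-]
After op 5 cancel(order #2): fills=none; bids=[-] asks=[-]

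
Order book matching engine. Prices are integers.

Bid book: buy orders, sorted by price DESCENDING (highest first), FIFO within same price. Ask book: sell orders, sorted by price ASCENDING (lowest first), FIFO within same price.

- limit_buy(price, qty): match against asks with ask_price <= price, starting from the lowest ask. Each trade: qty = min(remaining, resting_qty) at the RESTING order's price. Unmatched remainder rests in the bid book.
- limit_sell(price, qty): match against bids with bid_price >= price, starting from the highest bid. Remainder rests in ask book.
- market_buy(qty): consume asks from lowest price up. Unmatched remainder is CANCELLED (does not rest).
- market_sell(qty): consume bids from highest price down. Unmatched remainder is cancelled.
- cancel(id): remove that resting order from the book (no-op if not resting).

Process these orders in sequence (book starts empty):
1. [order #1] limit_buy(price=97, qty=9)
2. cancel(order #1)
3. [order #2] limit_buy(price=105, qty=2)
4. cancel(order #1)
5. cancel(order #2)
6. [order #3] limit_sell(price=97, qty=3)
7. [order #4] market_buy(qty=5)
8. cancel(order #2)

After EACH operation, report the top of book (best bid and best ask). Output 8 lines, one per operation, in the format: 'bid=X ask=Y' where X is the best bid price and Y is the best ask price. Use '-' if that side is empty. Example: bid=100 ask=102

Answer: bid=97 ask=-
bid=- ask=-
bid=105 ask=-
bid=105 ask=-
bid=- ask=-
bid=- ask=97
bid=- ask=-
bid=- ask=-

Derivation:
After op 1 [order #1] limit_buy(price=97, qty=9): fills=none; bids=[#1:9@97] asks=[-]
After op 2 cancel(order #1): fills=none; bids=[-] asks=[-]
After op 3 [order #2] limit_buy(price=105, qty=2): fills=none; bids=[#2:2@105] asks=[-]
After op 4 cancel(order #1): fills=none; bids=[#2:2@105] asks=[-]
After op 5 cancel(order #2): fills=none; bids=[-] asks=[-]
After op 6 [order #3] limit_sell(price=97, qty=3): fills=none; bids=[-] asks=[#3:3@97]
After op 7 [order #4] market_buy(qty=5): fills=#4x#3:3@97; bids=[-] asks=[-]
After op 8 cancel(order #2): fills=none; bids=[-] asks=[-]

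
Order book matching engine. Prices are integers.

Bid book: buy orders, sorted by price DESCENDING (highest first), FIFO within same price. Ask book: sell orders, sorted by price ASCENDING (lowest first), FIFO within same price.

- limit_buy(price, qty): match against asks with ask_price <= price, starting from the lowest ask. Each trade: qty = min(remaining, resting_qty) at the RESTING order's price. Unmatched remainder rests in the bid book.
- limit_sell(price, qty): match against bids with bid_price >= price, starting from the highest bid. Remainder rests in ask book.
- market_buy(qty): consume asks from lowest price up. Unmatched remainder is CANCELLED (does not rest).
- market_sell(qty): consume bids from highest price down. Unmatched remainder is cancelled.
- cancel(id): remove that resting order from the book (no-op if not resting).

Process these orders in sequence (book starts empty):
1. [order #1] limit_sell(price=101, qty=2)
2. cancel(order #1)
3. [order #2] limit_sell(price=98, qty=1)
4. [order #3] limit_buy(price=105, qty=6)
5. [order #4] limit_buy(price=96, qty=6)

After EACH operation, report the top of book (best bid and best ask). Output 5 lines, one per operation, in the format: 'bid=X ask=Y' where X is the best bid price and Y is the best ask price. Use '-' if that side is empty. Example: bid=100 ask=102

After op 1 [order #1] limit_sell(price=101, qty=2): fills=none; bids=[-] asks=[#1:2@101]
After op 2 cancel(order #1): fills=none; bids=[-] asks=[-]
After op 3 [order #2] limit_sell(price=98, qty=1): fills=none; bids=[-] asks=[#2:1@98]
After op 4 [order #3] limit_buy(price=105, qty=6): fills=#3x#2:1@98; bids=[#3:5@105] asks=[-]
After op 5 [order #4] limit_buy(price=96, qty=6): fills=none; bids=[#3:5@105 #4:6@96] asks=[-]

Answer: bid=- ask=101
bid=- ask=-
bid=- ask=98
bid=105 ask=-
bid=105 ask=-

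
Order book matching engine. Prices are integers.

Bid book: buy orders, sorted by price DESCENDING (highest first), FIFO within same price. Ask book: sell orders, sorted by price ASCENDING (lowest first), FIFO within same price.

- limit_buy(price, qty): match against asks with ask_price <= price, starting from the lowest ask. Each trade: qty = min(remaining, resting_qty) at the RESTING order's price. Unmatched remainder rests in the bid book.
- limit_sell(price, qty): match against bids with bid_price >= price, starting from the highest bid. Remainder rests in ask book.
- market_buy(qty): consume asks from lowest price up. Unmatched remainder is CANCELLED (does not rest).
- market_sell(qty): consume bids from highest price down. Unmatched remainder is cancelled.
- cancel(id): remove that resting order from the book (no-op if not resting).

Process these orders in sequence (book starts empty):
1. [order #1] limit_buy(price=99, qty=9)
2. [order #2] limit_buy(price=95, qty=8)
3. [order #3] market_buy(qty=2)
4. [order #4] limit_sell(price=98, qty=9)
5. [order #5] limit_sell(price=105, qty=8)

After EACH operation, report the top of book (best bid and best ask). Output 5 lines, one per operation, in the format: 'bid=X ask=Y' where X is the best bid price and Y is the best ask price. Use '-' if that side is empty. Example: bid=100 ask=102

After op 1 [order #1] limit_buy(price=99, qty=9): fills=none; bids=[#1:9@99] asks=[-]
After op 2 [order #2] limit_buy(price=95, qty=8): fills=none; bids=[#1:9@99 #2:8@95] asks=[-]
After op 3 [order #3] market_buy(qty=2): fills=none; bids=[#1:9@99 #2:8@95] asks=[-]
After op 4 [order #4] limit_sell(price=98, qty=9): fills=#1x#4:9@99; bids=[#2:8@95] asks=[-]
After op 5 [order #5] limit_sell(price=105, qty=8): fills=none; bids=[#2:8@95] asks=[#5:8@105]

Answer: bid=99 ask=-
bid=99 ask=-
bid=99 ask=-
bid=95 ask=-
bid=95 ask=105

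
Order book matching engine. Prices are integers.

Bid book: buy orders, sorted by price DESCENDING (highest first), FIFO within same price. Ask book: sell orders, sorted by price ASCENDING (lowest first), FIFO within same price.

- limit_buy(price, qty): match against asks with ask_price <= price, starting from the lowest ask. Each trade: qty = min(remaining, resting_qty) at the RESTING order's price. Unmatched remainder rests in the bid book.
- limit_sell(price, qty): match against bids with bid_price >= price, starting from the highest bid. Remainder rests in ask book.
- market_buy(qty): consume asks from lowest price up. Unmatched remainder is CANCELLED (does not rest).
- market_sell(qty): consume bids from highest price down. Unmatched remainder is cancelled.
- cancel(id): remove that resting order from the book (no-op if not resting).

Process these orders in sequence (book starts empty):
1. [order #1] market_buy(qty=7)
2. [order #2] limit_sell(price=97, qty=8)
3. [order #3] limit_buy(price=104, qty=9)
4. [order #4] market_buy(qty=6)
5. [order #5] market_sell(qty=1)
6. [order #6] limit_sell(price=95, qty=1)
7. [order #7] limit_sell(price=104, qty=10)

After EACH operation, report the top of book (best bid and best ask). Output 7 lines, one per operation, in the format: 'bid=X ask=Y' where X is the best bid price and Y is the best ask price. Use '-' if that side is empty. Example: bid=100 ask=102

Answer: bid=- ask=-
bid=- ask=97
bid=104 ask=-
bid=104 ask=-
bid=- ask=-
bid=- ask=95
bid=- ask=95

Derivation:
After op 1 [order #1] market_buy(qty=7): fills=none; bids=[-] asks=[-]
After op 2 [order #2] limit_sell(price=97, qty=8): fills=none; bids=[-] asks=[#2:8@97]
After op 3 [order #3] limit_buy(price=104, qty=9): fills=#3x#2:8@97; bids=[#3:1@104] asks=[-]
After op 4 [order #4] market_buy(qty=6): fills=none; bids=[#3:1@104] asks=[-]
After op 5 [order #5] market_sell(qty=1): fills=#3x#5:1@104; bids=[-] asks=[-]
After op 6 [order #6] limit_sell(price=95, qty=1): fills=none; bids=[-] asks=[#6:1@95]
After op 7 [order #7] limit_sell(price=104, qty=10): fills=none; bids=[-] asks=[#6:1@95 #7:10@104]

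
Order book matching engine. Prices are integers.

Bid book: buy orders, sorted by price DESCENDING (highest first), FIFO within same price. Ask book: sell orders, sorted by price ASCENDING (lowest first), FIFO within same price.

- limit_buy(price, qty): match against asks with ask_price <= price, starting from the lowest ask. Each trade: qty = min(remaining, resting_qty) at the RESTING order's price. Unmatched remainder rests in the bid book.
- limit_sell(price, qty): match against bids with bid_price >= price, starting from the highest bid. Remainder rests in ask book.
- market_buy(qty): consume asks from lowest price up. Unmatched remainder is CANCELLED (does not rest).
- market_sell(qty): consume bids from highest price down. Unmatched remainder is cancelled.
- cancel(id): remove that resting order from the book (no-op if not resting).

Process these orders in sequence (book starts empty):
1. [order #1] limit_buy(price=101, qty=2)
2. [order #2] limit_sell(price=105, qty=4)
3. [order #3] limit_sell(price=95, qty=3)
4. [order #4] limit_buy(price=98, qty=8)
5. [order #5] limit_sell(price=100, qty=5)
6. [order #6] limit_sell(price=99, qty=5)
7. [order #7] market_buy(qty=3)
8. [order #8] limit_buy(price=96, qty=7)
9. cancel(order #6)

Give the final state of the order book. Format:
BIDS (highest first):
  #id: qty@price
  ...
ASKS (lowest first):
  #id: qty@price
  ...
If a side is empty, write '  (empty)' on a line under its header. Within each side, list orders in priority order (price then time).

After op 1 [order #1] limit_buy(price=101, qty=2): fills=none; bids=[#1:2@101] asks=[-]
After op 2 [order #2] limit_sell(price=105, qty=4): fills=none; bids=[#1:2@101] asks=[#2:4@105]
After op 3 [order #3] limit_sell(price=95, qty=3): fills=#1x#3:2@101; bids=[-] asks=[#3:1@95 #2:4@105]
After op 4 [order #4] limit_buy(price=98, qty=8): fills=#4x#3:1@95; bids=[#4:7@98] asks=[#2:4@105]
After op 5 [order #5] limit_sell(price=100, qty=5): fills=none; bids=[#4:7@98] asks=[#5:5@100 #2:4@105]
After op 6 [order #6] limit_sell(price=99, qty=5): fills=none; bids=[#4:7@98] asks=[#6:5@99 #5:5@100 #2:4@105]
After op 7 [order #7] market_buy(qty=3): fills=#7x#6:3@99; bids=[#4:7@98] asks=[#6:2@99 #5:5@100 #2:4@105]
After op 8 [order #8] limit_buy(price=96, qty=7): fills=none; bids=[#4:7@98 #8:7@96] asks=[#6:2@99 #5:5@100 #2:4@105]
After op 9 cancel(order #6): fills=none; bids=[#4:7@98 #8:7@96] asks=[#5:5@100 #2:4@105]

Answer: BIDS (highest first):
  #4: 7@98
  #8: 7@96
ASKS (lowest first):
  #5: 5@100
  #2: 4@105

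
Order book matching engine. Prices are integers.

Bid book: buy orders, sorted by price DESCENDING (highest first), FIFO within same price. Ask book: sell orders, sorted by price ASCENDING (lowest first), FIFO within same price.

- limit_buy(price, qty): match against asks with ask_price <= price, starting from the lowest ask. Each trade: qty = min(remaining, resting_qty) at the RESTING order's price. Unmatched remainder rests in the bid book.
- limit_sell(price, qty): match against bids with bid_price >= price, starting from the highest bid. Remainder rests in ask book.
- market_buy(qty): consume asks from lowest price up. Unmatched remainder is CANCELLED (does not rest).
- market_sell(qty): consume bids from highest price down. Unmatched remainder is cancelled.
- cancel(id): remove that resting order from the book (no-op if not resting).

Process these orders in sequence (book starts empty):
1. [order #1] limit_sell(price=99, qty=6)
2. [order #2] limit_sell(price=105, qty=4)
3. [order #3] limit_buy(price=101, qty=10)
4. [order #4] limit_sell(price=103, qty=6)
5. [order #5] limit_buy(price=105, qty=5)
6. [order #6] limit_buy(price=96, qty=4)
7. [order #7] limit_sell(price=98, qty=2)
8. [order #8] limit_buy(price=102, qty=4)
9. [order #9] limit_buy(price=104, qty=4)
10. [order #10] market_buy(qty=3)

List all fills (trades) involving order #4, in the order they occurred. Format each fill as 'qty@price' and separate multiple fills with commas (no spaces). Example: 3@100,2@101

Answer: 5@103,1@103

Derivation:
After op 1 [order #1] limit_sell(price=99, qty=6): fills=none; bids=[-] asks=[#1:6@99]
After op 2 [order #2] limit_sell(price=105, qty=4): fills=none; bids=[-] asks=[#1:6@99 #2:4@105]
After op 3 [order #3] limit_buy(price=101, qty=10): fills=#3x#1:6@99; bids=[#3:4@101] asks=[#2:4@105]
After op 4 [order #4] limit_sell(price=103, qty=6): fills=none; bids=[#3:4@101] asks=[#4:6@103 #2:4@105]
After op 5 [order #5] limit_buy(price=105, qty=5): fills=#5x#4:5@103; bids=[#3:4@101] asks=[#4:1@103 #2:4@105]
After op 6 [order #6] limit_buy(price=96, qty=4): fills=none; bids=[#3:4@101 #6:4@96] asks=[#4:1@103 #2:4@105]
After op 7 [order #7] limit_sell(price=98, qty=2): fills=#3x#7:2@101; bids=[#3:2@101 #6:4@96] asks=[#4:1@103 #2:4@105]
After op 8 [order #8] limit_buy(price=102, qty=4): fills=none; bids=[#8:4@102 #3:2@101 #6:4@96] asks=[#4:1@103 #2:4@105]
After op 9 [order #9] limit_buy(price=104, qty=4): fills=#9x#4:1@103; bids=[#9:3@104 #8:4@102 #3:2@101 #6:4@96] asks=[#2:4@105]
After op 10 [order #10] market_buy(qty=3): fills=#10x#2:3@105; bids=[#9:3@104 #8:4@102 #3:2@101 #6:4@96] asks=[#2:1@105]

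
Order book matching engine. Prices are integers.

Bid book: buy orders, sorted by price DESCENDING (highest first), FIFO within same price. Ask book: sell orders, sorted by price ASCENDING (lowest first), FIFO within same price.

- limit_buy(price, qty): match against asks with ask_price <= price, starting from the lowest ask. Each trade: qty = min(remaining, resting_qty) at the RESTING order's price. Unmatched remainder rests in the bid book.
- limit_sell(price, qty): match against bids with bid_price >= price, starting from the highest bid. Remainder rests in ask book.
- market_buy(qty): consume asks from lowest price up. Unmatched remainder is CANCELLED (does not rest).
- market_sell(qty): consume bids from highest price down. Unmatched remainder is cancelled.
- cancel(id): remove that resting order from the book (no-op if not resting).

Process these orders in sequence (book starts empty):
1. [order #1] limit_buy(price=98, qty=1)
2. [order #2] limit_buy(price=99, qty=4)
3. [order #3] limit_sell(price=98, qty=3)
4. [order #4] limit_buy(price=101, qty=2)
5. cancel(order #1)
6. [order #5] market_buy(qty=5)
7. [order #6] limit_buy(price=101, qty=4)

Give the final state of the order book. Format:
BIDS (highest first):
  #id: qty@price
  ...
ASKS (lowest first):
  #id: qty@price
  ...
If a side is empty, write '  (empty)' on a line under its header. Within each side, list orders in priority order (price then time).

After op 1 [order #1] limit_buy(price=98, qty=1): fills=none; bids=[#1:1@98] asks=[-]
After op 2 [order #2] limit_buy(price=99, qty=4): fills=none; bids=[#2:4@99 #1:1@98] asks=[-]
After op 3 [order #3] limit_sell(price=98, qty=3): fills=#2x#3:3@99; bids=[#2:1@99 #1:1@98] asks=[-]
After op 4 [order #4] limit_buy(price=101, qty=2): fills=none; bids=[#4:2@101 #2:1@99 #1:1@98] asks=[-]
After op 5 cancel(order #1): fills=none; bids=[#4:2@101 #2:1@99] asks=[-]
After op 6 [order #5] market_buy(qty=5): fills=none; bids=[#4:2@101 #2:1@99] asks=[-]
After op 7 [order #6] limit_buy(price=101, qty=4): fills=none; bids=[#4:2@101 #6:4@101 #2:1@99] asks=[-]

Answer: BIDS (highest first):
  #4: 2@101
  #6: 4@101
  #2: 1@99
ASKS (lowest first):
  (empty)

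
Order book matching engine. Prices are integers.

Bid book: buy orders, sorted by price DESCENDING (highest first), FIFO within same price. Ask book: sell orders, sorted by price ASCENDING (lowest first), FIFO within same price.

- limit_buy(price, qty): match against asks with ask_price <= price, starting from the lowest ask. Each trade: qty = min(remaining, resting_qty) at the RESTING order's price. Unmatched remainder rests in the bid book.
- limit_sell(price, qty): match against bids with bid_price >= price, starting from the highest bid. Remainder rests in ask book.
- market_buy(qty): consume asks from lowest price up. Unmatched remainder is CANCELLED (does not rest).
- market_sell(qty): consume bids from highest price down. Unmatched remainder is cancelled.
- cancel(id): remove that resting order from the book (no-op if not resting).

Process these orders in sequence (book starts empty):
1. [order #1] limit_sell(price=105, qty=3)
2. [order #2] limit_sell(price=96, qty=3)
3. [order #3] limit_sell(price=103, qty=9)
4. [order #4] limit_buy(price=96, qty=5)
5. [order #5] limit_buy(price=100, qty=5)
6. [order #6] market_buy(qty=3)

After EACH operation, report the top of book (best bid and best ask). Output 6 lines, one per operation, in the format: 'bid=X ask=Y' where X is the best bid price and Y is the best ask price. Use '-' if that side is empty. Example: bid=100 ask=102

After op 1 [order #1] limit_sell(price=105, qty=3): fills=none; bids=[-] asks=[#1:3@105]
After op 2 [order #2] limit_sell(price=96, qty=3): fills=none; bids=[-] asks=[#2:3@96 #1:3@105]
After op 3 [order #3] limit_sell(price=103, qty=9): fills=none; bids=[-] asks=[#2:3@96 #3:9@103 #1:3@105]
After op 4 [order #4] limit_buy(price=96, qty=5): fills=#4x#2:3@96; bids=[#4:2@96] asks=[#3:9@103 #1:3@105]
After op 5 [order #5] limit_buy(price=100, qty=5): fills=none; bids=[#5:5@100 #4:2@96] asks=[#3:9@103 #1:3@105]
After op 6 [order #6] market_buy(qty=3): fills=#6x#3:3@103; bids=[#5:5@100 #4:2@96] asks=[#3:6@103 #1:3@105]

Answer: bid=- ask=105
bid=- ask=96
bid=- ask=96
bid=96 ask=103
bid=100 ask=103
bid=100 ask=103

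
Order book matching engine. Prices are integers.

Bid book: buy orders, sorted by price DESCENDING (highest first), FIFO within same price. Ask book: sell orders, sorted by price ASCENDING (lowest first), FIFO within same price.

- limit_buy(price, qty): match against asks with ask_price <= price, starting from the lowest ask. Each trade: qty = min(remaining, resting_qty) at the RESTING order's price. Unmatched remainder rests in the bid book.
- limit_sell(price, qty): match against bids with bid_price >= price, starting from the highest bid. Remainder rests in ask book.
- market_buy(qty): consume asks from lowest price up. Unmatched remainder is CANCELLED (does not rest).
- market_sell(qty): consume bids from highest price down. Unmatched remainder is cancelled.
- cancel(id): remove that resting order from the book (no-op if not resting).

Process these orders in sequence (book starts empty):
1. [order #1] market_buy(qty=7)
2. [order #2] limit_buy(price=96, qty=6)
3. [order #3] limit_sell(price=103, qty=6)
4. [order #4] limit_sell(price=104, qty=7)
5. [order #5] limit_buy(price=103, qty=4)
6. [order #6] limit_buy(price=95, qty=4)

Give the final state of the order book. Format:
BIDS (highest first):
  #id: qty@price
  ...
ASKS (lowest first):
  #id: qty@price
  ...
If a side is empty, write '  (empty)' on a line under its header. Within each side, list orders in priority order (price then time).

Answer: BIDS (highest first):
  #2: 6@96
  #6: 4@95
ASKS (lowest first):
  #3: 2@103
  #4: 7@104

Derivation:
After op 1 [order #1] market_buy(qty=7): fills=none; bids=[-] asks=[-]
After op 2 [order #2] limit_buy(price=96, qty=6): fills=none; bids=[#2:6@96] asks=[-]
After op 3 [order #3] limit_sell(price=103, qty=6): fills=none; bids=[#2:6@96] asks=[#3:6@103]
After op 4 [order #4] limit_sell(price=104, qty=7): fills=none; bids=[#2:6@96] asks=[#3:6@103 #4:7@104]
After op 5 [order #5] limit_buy(price=103, qty=4): fills=#5x#3:4@103; bids=[#2:6@96] asks=[#3:2@103 #4:7@104]
After op 6 [order #6] limit_buy(price=95, qty=4): fills=none; bids=[#2:6@96 #6:4@95] asks=[#3:2@103 #4:7@104]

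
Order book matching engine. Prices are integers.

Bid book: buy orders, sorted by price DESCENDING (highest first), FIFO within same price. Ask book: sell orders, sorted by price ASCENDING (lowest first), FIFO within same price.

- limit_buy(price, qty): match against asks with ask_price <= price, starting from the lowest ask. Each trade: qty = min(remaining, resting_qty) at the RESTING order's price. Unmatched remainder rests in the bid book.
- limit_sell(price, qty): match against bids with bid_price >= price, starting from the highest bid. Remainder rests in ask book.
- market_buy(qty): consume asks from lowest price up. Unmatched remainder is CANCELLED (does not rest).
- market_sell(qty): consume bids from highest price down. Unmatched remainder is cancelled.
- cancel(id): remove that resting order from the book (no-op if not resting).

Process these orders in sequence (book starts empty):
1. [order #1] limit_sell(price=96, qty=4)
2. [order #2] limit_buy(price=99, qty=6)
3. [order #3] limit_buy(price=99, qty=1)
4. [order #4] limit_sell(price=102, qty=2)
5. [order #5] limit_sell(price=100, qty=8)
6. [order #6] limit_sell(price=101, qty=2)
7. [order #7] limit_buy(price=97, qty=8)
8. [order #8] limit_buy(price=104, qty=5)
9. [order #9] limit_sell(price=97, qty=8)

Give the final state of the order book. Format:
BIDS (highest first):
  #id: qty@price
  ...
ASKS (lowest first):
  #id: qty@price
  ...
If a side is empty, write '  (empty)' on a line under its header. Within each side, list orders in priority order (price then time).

After op 1 [order #1] limit_sell(price=96, qty=4): fills=none; bids=[-] asks=[#1:4@96]
After op 2 [order #2] limit_buy(price=99, qty=6): fills=#2x#1:4@96; bids=[#2:2@99] asks=[-]
After op 3 [order #3] limit_buy(price=99, qty=1): fills=none; bids=[#2:2@99 #3:1@99] asks=[-]
After op 4 [order #4] limit_sell(price=102, qty=2): fills=none; bids=[#2:2@99 #3:1@99] asks=[#4:2@102]
After op 5 [order #5] limit_sell(price=100, qty=8): fills=none; bids=[#2:2@99 #3:1@99] asks=[#5:8@100 #4:2@102]
After op 6 [order #6] limit_sell(price=101, qty=2): fills=none; bids=[#2:2@99 #3:1@99] asks=[#5:8@100 #6:2@101 #4:2@102]
After op 7 [order #7] limit_buy(price=97, qty=8): fills=none; bids=[#2:2@99 #3:1@99 #7:8@97] asks=[#5:8@100 #6:2@101 #4:2@102]
After op 8 [order #8] limit_buy(price=104, qty=5): fills=#8x#5:5@100; bids=[#2:2@99 #3:1@99 #7:8@97] asks=[#5:3@100 #6:2@101 #4:2@102]
After op 9 [order #9] limit_sell(price=97, qty=8): fills=#2x#9:2@99 #3x#9:1@99 #7x#9:5@97; bids=[#7:3@97] asks=[#5:3@100 #6:2@101 #4:2@102]

Answer: BIDS (highest first):
  #7: 3@97
ASKS (lowest first):
  #5: 3@100
  #6: 2@101
  #4: 2@102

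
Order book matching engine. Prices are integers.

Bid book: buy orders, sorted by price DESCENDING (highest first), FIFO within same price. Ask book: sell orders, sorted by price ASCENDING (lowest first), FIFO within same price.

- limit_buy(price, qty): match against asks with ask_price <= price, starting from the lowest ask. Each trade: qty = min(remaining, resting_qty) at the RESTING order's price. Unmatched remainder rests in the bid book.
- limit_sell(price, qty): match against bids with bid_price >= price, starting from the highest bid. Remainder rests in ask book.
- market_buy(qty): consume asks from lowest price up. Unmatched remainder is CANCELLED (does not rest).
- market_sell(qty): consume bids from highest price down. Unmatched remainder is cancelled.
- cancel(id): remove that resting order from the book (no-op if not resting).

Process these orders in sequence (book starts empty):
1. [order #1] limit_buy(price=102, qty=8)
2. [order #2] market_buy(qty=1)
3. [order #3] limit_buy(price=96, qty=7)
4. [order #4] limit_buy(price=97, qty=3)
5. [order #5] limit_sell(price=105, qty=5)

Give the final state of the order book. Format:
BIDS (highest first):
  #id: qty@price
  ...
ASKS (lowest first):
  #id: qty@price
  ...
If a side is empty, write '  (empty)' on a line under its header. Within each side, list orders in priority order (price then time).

After op 1 [order #1] limit_buy(price=102, qty=8): fills=none; bids=[#1:8@102] asks=[-]
After op 2 [order #2] market_buy(qty=1): fills=none; bids=[#1:8@102] asks=[-]
After op 3 [order #3] limit_buy(price=96, qty=7): fills=none; bids=[#1:8@102 #3:7@96] asks=[-]
After op 4 [order #4] limit_buy(price=97, qty=3): fills=none; bids=[#1:8@102 #4:3@97 #3:7@96] asks=[-]
After op 5 [order #5] limit_sell(price=105, qty=5): fills=none; bids=[#1:8@102 #4:3@97 #3:7@96] asks=[#5:5@105]

Answer: BIDS (highest first):
  #1: 8@102
  #4: 3@97
  #3: 7@96
ASKS (lowest first):
  #5: 5@105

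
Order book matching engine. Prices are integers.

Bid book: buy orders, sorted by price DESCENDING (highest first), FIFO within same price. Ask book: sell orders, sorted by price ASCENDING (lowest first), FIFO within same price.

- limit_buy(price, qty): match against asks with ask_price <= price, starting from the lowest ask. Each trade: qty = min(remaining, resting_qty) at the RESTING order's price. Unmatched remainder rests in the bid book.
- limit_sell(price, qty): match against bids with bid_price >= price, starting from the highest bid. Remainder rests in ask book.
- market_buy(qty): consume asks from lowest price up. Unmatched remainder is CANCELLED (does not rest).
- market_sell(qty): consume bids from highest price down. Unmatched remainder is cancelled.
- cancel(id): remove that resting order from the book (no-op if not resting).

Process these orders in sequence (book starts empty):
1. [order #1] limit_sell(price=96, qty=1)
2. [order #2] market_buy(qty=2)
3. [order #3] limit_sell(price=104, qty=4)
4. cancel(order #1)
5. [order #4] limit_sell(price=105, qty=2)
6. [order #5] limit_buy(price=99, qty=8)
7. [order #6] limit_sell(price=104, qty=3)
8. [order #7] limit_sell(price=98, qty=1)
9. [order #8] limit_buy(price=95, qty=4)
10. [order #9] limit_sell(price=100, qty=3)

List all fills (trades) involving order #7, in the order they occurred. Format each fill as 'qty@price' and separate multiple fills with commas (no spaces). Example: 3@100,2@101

After op 1 [order #1] limit_sell(price=96, qty=1): fills=none; bids=[-] asks=[#1:1@96]
After op 2 [order #2] market_buy(qty=2): fills=#2x#1:1@96; bids=[-] asks=[-]
After op 3 [order #3] limit_sell(price=104, qty=4): fills=none; bids=[-] asks=[#3:4@104]
After op 4 cancel(order #1): fills=none; bids=[-] asks=[#3:4@104]
After op 5 [order #4] limit_sell(price=105, qty=2): fills=none; bids=[-] asks=[#3:4@104 #4:2@105]
After op 6 [order #5] limit_buy(price=99, qty=8): fills=none; bids=[#5:8@99] asks=[#3:4@104 #4:2@105]
After op 7 [order #6] limit_sell(price=104, qty=3): fills=none; bids=[#5:8@99] asks=[#3:4@104 #6:3@104 #4:2@105]
After op 8 [order #7] limit_sell(price=98, qty=1): fills=#5x#7:1@99; bids=[#5:7@99] asks=[#3:4@104 #6:3@104 #4:2@105]
After op 9 [order #8] limit_buy(price=95, qty=4): fills=none; bids=[#5:7@99 #8:4@95] asks=[#3:4@104 #6:3@104 #4:2@105]
After op 10 [order #9] limit_sell(price=100, qty=3): fills=none; bids=[#5:7@99 #8:4@95] asks=[#9:3@100 #3:4@104 #6:3@104 #4:2@105]

Answer: 1@99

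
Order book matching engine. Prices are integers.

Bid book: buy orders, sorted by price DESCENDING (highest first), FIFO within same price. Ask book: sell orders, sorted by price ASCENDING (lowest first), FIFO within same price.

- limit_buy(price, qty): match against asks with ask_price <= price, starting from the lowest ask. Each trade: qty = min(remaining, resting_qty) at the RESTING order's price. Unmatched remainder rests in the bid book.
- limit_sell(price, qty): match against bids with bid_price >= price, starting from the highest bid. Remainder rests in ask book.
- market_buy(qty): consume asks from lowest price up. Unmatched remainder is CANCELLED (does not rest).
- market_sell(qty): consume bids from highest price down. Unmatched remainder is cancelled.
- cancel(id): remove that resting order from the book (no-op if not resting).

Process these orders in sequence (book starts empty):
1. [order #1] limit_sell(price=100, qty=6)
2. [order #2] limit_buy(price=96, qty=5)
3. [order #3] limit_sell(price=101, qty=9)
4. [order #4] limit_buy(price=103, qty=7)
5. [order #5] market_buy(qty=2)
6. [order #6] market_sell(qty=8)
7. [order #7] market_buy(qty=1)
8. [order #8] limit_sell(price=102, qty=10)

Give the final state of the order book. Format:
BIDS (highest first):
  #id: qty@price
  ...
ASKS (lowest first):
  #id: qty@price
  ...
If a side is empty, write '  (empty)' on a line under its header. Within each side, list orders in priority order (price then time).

Answer: BIDS (highest first):
  (empty)
ASKS (lowest first):
  #3: 5@101
  #8: 10@102

Derivation:
After op 1 [order #1] limit_sell(price=100, qty=6): fills=none; bids=[-] asks=[#1:6@100]
After op 2 [order #2] limit_buy(price=96, qty=5): fills=none; bids=[#2:5@96] asks=[#1:6@100]
After op 3 [order #3] limit_sell(price=101, qty=9): fills=none; bids=[#2:5@96] asks=[#1:6@100 #3:9@101]
After op 4 [order #4] limit_buy(price=103, qty=7): fills=#4x#1:6@100 #4x#3:1@101; bids=[#2:5@96] asks=[#3:8@101]
After op 5 [order #5] market_buy(qty=2): fills=#5x#3:2@101; bids=[#2:5@96] asks=[#3:6@101]
After op 6 [order #6] market_sell(qty=8): fills=#2x#6:5@96; bids=[-] asks=[#3:6@101]
After op 7 [order #7] market_buy(qty=1): fills=#7x#3:1@101; bids=[-] asks=[#3:5@101]
After op 8 [order #8] limit_sell(price=102, qty=10): fills=none; bids=[-] asks=[#3:5@101 #8:10@102]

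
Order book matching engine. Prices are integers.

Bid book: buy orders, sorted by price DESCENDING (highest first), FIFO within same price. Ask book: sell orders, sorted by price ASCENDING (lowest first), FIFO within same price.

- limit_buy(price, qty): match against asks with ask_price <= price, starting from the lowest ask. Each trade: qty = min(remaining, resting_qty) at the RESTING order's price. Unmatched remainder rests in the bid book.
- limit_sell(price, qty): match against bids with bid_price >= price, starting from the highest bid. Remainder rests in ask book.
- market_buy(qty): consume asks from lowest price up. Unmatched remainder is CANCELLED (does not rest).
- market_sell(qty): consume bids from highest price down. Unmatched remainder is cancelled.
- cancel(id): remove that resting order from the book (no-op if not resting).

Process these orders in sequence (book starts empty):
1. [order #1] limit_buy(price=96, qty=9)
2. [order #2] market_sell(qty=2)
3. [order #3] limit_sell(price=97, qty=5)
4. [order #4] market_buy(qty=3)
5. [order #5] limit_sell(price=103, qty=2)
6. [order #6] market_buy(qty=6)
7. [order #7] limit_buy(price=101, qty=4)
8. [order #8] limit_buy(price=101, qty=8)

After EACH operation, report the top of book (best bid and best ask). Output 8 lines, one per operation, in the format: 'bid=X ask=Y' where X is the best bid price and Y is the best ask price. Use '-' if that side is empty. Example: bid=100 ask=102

Answer: bid=96 ask=-
bid=96 ask=-
bid=96 ask=97
bid=96 ask=97
bid=96 ask=97
bid=96 ask=-
bid=101 ask=-
bid=101 ask=-

Derivation:
After op 1 [order #1] limit_buy(price=96, qty=9): fills=none; bids=[#1:9@96] asks=[-]
After op 2 [order #2] market_sell(qty=2): fills=#1x#2:2@96; bids=[#1:7@96] asks=[-]
After op 3 [order #3] limit_sell(price=97, qty=5): fills=none; bids=[#1:7@96] asks=[#3:5@97]
After op 4 [order #4] market_buy(qty=3): fills=#4x#3:3@97; bids=[#1:7@96] asks=[#3:2@97]
After op 5 [order #5] limit_sell(price=103, qty=2): fills=none; bids=[#1:7@96] asks=[#3:2@97 #5:2@103]
After op 6 [order #6] market_buy(qty=6): fills=#6x#3:2@97 #6x#5:2@103; bids=[#1:7@96] asks=[-]
After op 7 [order #7] limit_buy(price=101, qty=4): fills=none; bids=[#7:4@101 #1:7@96] asks=[-]
After op 8 [order #8] limit_buy(price=101, qty=8): fills=none; bids=[#7:4@101 #8:8@101 #1:7@96] asks=[-]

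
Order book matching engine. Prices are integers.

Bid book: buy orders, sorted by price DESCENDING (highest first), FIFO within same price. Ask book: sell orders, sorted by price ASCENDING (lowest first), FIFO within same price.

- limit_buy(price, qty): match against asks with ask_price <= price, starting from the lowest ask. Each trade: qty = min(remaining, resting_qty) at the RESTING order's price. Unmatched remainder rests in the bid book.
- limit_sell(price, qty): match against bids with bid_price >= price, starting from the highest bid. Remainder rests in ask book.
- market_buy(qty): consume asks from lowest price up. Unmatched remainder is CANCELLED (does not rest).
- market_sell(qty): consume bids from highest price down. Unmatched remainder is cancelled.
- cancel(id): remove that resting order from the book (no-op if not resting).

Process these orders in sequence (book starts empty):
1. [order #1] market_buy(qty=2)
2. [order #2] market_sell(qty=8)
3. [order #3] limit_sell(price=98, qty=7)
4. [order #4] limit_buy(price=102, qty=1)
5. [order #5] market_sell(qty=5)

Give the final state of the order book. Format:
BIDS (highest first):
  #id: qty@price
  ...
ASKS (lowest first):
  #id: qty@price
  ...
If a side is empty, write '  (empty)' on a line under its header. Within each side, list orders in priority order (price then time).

After op 1 [order #1] market_buy(qty=2): fills=none; bids=[-] asks=[-]
After op 2 [order #2] market_sell(qty=8): fills=none; bids=[-] asks=[-]
After op 3 [order #3] limit_sell(price=98, qty=7): fills=none; bids=[-] asks=[#3:7@98]
After op 4 [order #4] limit_buy(price=102, qty=1): fills=#4x#3:1@98; bids=[-] asks=[#3:6@98]
After op 5 [order #5] market_sell(qty=5): fills=none; bids=[-] asks=[#3:6@98]

Answer: BIDS (highest first):
  (empty)
ASKS (lowest first):
  #3: 6@98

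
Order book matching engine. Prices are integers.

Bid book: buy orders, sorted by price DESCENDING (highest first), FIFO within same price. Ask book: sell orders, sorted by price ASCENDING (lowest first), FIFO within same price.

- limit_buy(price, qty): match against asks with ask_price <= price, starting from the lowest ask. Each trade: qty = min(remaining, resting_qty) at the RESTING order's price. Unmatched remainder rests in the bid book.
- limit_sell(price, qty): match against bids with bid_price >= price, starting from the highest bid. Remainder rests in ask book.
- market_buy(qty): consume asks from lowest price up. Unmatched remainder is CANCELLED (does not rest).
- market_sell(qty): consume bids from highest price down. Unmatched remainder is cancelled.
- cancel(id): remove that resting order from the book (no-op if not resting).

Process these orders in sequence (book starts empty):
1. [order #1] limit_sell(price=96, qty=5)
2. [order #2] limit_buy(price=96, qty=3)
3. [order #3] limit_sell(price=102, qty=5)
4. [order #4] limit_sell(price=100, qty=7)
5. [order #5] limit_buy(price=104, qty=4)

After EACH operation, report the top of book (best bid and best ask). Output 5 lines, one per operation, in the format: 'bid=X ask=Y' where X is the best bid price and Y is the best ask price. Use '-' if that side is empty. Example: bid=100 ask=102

Answer: bid=- ask=96
bid=- ask=96
bid=- ask=96
bid=- ask=96
bid=- ask=100

Derivation:
After op 1 [order #1] limit_sell(price=96, qty=5): fills=none; bids=[-] asks=[#1:5@96]
After op 2 [order #2] limit_buy(price=96, qty=3): fills=#2x#1:3@96; bids=[-] asks=[#1:2@96]
After op 3 [order #3] limit_sell(price=102, qty=5): fills=none; bids=[-] asks=[#1:2@96 #3:5@102]
After op 4 [order #4] limit_sell(price=100, qty=7): fills=none; bids=[-] asks=[#1:2@96 #4:7@100 #3:5@102]
After op 5 [order #5] limit_buy(price=104, qty=4): fills=#5x#1:2@96 #5x#4:2@100; bids=[-] asks=[#4:5@100 #3:5@102]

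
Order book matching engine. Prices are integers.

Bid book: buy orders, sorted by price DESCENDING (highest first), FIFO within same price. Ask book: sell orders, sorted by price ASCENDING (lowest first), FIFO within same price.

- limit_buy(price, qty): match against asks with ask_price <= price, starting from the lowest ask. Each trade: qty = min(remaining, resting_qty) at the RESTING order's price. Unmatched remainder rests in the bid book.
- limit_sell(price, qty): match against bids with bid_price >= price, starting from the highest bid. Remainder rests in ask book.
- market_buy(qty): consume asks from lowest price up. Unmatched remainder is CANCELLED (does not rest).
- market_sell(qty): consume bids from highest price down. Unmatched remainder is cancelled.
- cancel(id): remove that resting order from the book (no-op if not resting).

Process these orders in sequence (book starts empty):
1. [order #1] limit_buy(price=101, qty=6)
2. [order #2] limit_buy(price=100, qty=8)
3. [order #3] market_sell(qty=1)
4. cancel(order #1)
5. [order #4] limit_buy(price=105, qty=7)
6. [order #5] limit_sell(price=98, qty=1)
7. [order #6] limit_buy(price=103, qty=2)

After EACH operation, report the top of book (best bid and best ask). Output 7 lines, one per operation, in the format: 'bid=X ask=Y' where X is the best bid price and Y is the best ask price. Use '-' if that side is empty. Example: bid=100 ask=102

After op 1 [order #1] limit_buy(price=101, qty=6): fills=none; bids=[#1:6@101] asks=[-]
After op 2 [order #2] limit_buy(price=100, qty=8): fills=none; bids=[#1:6@101 #2:8@100] asks=[-]
After op 3 [order #3] market_sell(qty=1): fills=#1x#3:1@101; bids=[#1:5@101 #2:8@100] asks=[-]
After op 4 cancel(order #1): fills=none; bids=[#2:8@100] asks=[-]
After op 5 [order #4] limit_buy(price=105, qty=7): fills=none; bids=[#4:7@105 #2:8@100] asks=[-]
After op 6 [order #5] limit_sell(price=98, qty=1): fills=#4x#5:1@105; bids=[#4:6@105 #2:8@100] asks=[-]
After op 7 [order #6] limit_buy(price=103, qty=2): fills=none; bids=[#4:6@105 #6:2@103 #2:8@100] asks=[-]

Answer: bid=101 ask=-
bid=101 ask=-
bid=101 ask=-
bid=100 ask=-
bid=105 ask=-
bid=105 ask=-
bid=105 ask=-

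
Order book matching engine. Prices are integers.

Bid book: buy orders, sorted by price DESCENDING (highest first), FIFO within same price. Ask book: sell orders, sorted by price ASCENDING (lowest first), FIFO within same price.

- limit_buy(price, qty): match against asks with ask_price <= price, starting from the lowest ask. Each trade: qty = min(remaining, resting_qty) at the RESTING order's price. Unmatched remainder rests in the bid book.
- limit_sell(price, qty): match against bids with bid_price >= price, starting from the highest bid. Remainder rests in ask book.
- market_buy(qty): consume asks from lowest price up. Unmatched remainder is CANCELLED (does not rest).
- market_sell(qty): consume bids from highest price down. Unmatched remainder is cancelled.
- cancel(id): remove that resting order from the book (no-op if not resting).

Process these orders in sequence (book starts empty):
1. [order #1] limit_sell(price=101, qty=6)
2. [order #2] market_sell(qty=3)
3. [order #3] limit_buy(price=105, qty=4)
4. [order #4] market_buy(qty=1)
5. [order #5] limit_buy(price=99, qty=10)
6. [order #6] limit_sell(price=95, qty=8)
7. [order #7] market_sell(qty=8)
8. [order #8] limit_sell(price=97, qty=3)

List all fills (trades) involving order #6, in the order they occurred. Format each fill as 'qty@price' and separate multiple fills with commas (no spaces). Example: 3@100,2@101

After op 1 [order #1] limit_sell(price=101, qty=6): fills=none; bids=[-] asks=[#1:6@101]
After op 2 [order #2] market_sell(qty=3): fills=none; bids=[-] asks=[#1:6@101]
After op 3 [order #3] limit_buy(price=105, qty=4): fills=#3x#1:4@101; bids=[-] asks=[#1:2@101]
After op 4 [order #4] market_buy(qty=1): fills=#4x#1:1@101; bids=[-] asks=[#1:1@101]
After op 5 [order #5] limit_buy(price=99, qty=10): fills=none; bids=[#5:10@99] asks=[#1:1@101]
After op 6 [order #6] limit_sell(price=95, qty=8): fills=#5x#6:8@99; bids=[#5:2@99] asks=[#1:1@101]
After op 7 [order #7] market_sell(qty=8): fills=#5x#7:2@99; bids=[-] asks=[#1:1@101]
After op 8 [order #8] limit_sell(price=97, qty=3): fills=none; bids=[-] asks=[#8:3@97 #1:1@101]

Answer: 8@99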